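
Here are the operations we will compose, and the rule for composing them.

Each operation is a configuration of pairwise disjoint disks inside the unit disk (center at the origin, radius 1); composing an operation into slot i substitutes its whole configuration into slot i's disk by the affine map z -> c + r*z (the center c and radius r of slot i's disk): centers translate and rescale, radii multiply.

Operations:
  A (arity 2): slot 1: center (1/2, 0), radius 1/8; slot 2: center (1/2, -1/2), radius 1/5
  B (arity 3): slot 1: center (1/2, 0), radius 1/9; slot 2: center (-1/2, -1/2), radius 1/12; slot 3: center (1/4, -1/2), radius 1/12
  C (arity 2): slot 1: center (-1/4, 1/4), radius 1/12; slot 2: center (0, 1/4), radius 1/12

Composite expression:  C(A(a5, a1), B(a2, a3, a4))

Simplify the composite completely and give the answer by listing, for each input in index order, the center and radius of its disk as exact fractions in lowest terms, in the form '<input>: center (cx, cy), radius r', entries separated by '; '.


a1: center (-5/24, 5/24), radius 1/60; a2: center (1/24, 1/4), radius 1/108; a3: center (-1/24, 5/24), radius 1/144; a4: center (1/48, 5/24), radius 1/144; a5: center (-5/24, 1/4), radius 1/96

Below C, radii multiply path by path; the a-disk centers shift.
input a5: composing its 2 substitution steps yields center (-5/24, 1/4), radius 1/96
input a1: composing its 2 substitution steps yields center (-5/24, 5/24), radius 1/60
input a2: composing its 2 substitution steps yields center (1/24, 1/4), radius 1/108
input a3: composing its 2 substitution steps yields center (-1/24, 5/24), radius 1/144
input a4: composing its 2 substitution steps yields center (1/48, 5/24), radius 1/144


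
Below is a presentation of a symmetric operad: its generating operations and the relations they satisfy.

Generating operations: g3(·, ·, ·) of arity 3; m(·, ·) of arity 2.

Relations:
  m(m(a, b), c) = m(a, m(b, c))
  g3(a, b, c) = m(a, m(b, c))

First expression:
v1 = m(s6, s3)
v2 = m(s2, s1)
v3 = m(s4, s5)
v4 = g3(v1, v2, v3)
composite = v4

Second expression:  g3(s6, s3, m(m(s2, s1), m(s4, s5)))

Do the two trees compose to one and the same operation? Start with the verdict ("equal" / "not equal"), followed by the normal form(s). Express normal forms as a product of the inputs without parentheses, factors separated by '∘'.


Reducing the first expression gives s6 ∘ s3 ∘ s2 ∘ s1 ∘ s4 ∘ s5
Reducing the second expression gives s6 ∘ s3 ∘ s2 ∘ s1 ∘ s4 ∘ s5
One common form — equal.

equal; both compose to s6 ∘ s3 ∘ s2 ∘ s1 ∘ s4 ∘ s5


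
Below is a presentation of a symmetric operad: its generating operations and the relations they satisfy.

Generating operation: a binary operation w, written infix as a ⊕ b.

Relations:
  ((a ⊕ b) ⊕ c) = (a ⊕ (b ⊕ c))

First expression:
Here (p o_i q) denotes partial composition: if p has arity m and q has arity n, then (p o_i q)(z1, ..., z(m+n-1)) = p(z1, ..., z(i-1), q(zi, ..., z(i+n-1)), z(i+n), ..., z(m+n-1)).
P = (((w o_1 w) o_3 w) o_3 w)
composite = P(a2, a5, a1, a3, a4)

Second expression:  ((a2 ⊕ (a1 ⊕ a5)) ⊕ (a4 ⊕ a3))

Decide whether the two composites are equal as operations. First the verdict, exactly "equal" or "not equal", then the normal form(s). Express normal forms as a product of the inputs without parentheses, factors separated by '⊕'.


not equal: they reduce to a2 ⊕ a5 ⊕ a1 ⊕ a3 ⊕ a4 and a2 ⊕ a1 ⊕ a5 ⊕ a4 ⊕ a3

Reducing the first expression gives a2 ⊕ a5 ⊕ a1 ⊕ a3 ⊕ a4
Reducing the second expression gives a2 ⊕ a1 ⊕ a5 ⊕ a4 ⊕ a3
They disagree, so not equal.


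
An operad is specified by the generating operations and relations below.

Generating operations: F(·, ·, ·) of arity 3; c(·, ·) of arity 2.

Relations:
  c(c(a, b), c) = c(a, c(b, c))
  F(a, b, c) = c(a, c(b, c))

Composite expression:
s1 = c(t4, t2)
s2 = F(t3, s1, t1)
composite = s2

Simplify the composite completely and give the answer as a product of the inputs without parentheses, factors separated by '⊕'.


Associativity of F dissolves the nesting; only the t-input order survives.
c(t4, t2) linearizes to t4 ⊕ t2
F(t3, c(t4, t2), t1) linearizes to t3 ⊕ t4 ⊕ t2 ⊕ t1

t3 ⊕ t4 ⊕ t2 ⊕ t1


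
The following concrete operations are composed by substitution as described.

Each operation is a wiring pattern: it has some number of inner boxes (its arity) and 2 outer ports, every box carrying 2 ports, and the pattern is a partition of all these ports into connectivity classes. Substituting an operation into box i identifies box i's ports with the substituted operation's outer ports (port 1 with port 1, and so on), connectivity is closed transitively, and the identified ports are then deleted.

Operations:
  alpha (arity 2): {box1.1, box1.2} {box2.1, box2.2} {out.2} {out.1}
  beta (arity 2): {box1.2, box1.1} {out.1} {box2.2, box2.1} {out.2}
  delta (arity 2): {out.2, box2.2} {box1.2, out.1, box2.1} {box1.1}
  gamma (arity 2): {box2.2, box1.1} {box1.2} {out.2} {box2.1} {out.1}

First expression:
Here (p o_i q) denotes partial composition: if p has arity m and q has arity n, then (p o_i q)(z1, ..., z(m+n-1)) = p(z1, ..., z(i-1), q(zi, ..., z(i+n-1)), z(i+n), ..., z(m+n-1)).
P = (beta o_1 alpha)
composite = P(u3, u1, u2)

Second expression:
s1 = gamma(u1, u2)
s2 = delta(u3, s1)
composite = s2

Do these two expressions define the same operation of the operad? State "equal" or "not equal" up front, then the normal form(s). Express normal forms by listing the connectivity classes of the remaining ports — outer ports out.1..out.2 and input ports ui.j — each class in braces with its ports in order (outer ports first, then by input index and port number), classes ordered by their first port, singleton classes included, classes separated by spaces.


not equal; first: {out.1} {out.2} {u1.1, u1.2} {u2.1, u2.2} {u3.1, u3.2}; second: {out.1, u3.2} {out.2} {u1.1, u2.2} {u1.2} {u2.1} {u3.1}

In normal form, the first expression is {out.1} {out.2} {u1.1, u1.2} {u2.1, u2.2} {u3.1, u3.2}
In normal form, the second expression is {out.1, u3.2} {out.2} {u1.1, u2.2} {u1.2} {u2.1} {u3.1}
Distinct normal forms: not equal.


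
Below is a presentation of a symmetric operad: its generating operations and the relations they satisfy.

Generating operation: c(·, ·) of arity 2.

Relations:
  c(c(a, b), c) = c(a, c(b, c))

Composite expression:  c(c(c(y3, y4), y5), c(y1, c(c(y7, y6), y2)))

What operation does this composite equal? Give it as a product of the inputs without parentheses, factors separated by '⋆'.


y3 ⋆ y4 ⋆ y5 ⋆ y1 ⋆ y7 ⋆ y6 ⋆ y2

The c-tree's shape is irrelevant; the y-reading-order decides.
c(y3, y4) reduces to y3 ⋆ y4
c(c(y3, y4), y5) reduces to y3 ⋆ y4 ⋆ y5
c(y7, y6) reduces to y7 ⋆ y6
c(c(y7, y6), y2) reduces to y7 ⋆ y6 ⋆ y2
c(y1, c(c(y7, y6), y2)) reduces to y1 ⋆ y7 ⋆ y6 ⋆ y2
c(c(c(y3, y4), y5), c(y1, c(c(y7, y6), y2))) reduces to y3 ⋆ y4 ⋆ y5 ⋆ y1 ⋆ y7 ⋆ y6 ⋆ y2


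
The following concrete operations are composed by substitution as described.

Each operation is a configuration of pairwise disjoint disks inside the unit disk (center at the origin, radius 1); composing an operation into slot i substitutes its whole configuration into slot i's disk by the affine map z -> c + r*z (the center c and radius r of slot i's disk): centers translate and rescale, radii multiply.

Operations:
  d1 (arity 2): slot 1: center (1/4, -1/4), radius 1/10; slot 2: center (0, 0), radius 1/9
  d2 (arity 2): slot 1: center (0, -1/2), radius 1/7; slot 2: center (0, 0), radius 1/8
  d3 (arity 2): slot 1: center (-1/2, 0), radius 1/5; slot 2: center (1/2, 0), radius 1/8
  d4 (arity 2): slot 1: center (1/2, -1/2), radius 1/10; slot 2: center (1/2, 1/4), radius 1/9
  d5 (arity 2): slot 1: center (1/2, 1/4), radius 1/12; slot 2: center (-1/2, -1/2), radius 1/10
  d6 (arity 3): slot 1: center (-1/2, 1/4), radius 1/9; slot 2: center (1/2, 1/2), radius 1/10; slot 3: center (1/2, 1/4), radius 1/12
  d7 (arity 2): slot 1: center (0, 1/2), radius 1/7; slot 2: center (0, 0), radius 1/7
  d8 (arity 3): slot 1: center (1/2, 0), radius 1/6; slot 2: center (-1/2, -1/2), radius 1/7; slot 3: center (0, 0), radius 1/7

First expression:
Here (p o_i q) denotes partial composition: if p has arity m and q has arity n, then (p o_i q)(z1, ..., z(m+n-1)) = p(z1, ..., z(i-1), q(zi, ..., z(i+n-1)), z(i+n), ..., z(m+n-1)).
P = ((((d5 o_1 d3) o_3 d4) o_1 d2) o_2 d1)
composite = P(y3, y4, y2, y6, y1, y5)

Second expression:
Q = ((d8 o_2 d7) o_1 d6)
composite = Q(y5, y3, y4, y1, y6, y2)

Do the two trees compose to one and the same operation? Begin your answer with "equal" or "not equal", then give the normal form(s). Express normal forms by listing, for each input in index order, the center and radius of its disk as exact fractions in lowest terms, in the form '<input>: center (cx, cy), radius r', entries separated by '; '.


not equal; the first gives y1: center (-9/20, -11/20), radius 1/100; y2: center (11/24, 1/4), radius 1/4320; y3: center (11/24, 29/120), radius 1/420; y4: center (881/1920, 479/1920), radius 1/4800; y5: center (-9/20, -19/40), radius 1/90; y6: center (13/24, 1/4), radius 1/96 and the second y1: center (-1/2, -3/7), radius 1/49; y2: center (0, 0), radius 1/7; y3: center (7/12, 1/12), radius 1/60; y4: center (7/12, 1/24), radius 1/72; y5: center (5/12, 1/24), radius 1/54; y6: center (-1/2, -1/2), radius 1/49


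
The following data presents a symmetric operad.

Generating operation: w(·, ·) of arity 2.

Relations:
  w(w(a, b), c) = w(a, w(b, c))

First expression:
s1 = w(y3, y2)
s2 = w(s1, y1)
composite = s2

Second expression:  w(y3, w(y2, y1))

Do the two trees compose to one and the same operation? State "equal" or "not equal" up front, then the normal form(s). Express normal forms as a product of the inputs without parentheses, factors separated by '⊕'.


The first expression, normalized: y3 ⊕ y2 ⊕ y1
The second expression, normalized: y3 ⊕ y2 ⊕ y1
Both agree, so they are equal.

equal — both sides give y3 ⊕ y2 ⊕ y1


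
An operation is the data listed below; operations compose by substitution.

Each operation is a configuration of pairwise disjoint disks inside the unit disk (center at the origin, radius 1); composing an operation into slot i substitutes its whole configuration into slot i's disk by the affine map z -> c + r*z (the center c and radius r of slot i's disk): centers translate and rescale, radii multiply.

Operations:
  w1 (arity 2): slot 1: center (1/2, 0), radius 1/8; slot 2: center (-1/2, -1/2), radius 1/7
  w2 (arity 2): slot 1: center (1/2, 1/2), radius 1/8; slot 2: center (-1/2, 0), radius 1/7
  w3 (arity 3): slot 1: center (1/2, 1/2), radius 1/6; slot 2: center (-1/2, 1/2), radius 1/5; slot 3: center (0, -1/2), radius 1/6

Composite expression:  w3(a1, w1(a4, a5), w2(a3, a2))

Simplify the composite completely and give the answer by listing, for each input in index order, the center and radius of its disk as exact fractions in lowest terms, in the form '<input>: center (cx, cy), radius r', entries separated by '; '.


a1: center (1/2, 1/2), radius 1/6; a2: center (-1/12, -1/2), radius 1/42; a3: center (1/12, -5/12), radius 1/48; a4: center (-2/5, 1/2), radius 1/40; a5: center (-3/5, 2/5), radius 1/35

Each a-disk chains the slot maps above it in w3; radii multiply.
input a1: applying the 1 nested substitution gives center (1/2, 1/2), radius 1/6
input a4: applying the 2 nested substitutions gives center (-2/5, 1/2), radius 1/40
input a5: applying the 2 nested substitutions gives center (-3/5, 2/5), radius 1/35
input a3: applying the 2 nested substitutions gives center (1/12, -5/12), radius 1/48
input a2: applying the 2 nested substitutions gives center (-1/12, -1/2), radius 1/42


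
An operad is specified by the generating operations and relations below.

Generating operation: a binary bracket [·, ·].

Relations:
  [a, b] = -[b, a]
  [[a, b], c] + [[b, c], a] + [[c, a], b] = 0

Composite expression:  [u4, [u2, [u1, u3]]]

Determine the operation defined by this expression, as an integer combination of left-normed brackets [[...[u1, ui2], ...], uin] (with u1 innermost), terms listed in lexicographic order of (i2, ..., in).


In the tensor algebra, words opening u1 carry the u1-anchored form.
Composite bracket: [u4, [u2, [u1, u3]]]
Applying ab - ba throughout gives 8 signed words (2^3 = 8).
Coefficients come from the u1-initial words:
  sign of u1u3u2u4 is +1, so it contributes +[[[u1, u3], u2], u4]

[[[u1, u3], u2], u4]


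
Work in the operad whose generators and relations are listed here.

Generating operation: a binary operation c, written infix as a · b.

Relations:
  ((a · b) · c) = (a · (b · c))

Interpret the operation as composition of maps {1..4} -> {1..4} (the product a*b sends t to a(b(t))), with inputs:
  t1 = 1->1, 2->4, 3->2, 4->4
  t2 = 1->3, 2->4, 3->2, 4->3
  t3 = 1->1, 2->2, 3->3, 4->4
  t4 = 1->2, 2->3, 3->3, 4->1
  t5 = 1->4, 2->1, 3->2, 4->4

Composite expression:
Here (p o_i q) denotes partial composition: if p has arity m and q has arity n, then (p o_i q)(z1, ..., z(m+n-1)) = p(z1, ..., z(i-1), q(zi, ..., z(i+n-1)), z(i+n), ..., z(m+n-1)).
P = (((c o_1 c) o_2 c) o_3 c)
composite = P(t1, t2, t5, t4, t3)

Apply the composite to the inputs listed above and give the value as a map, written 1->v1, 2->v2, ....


1->2, 2->4, 3->4, 4->2

(t5 · t4) = 1->1, 2->2, 3->2, 4->4
(t2 · (t5 · t4)) = 1->3, 2->4, 3->4, 4->3
(t1 · (t2 · (t5 · t4))) = 1->2, 2->4, 3->4, 4->2
((t1 · (t2 · (t5 · t4))) · t3) = 1->2, 2->4, 3->4, 4->2


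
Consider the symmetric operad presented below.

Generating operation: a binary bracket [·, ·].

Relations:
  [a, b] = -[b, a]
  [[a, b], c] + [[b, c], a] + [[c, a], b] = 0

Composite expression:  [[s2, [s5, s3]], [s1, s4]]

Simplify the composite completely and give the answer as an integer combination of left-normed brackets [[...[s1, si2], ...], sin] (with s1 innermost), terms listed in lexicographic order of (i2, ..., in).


Expand each bracket as ab - ba; the s1-initial words give the coefficients.
Composite bracket: [[s2, [s5, s3]], [s1, s4]]
Full expansion: 16 signed words from ab - ba (2^4 = 16).
Only words starting with s1 matter:
  s1s4s2s3s5 appears with sign +1, giving the term +[[[[s1, s4], s2], s3], s5]
  s1s4s2s5s3 appears with sign -1, giving the term -[[[[s1, s4], s2], s5], s3]
  s1s4s3s5s2 appears with sign -1, giving the term -[[[[s1, s4], s3], s5], s2]
  s1s4s5s3s2 appears with sign +1, giving the term +[[[[s1, s4], s5], s3], s2]

[[[[s1, s4], s2], s3], s5] - [[[[s1, s4], s2], s5], s3] - [[[[s1, s4], s3], s5], s2] + [[[[s1, s4], s5], s3], s2]


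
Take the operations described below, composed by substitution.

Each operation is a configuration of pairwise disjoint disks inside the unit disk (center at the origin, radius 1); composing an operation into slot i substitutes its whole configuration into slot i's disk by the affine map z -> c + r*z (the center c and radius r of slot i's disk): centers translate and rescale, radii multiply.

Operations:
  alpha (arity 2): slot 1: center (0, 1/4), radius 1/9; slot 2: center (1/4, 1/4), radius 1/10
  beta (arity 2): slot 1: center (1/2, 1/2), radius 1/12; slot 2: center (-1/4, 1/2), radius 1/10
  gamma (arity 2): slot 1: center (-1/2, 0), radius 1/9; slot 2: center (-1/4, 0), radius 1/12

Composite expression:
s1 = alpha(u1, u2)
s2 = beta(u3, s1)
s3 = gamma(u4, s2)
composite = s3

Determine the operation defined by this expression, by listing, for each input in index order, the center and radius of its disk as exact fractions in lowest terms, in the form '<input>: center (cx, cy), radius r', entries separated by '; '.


u1: center (-13/48, 7/160), radius 1/1080; u2: center (-43/160, 7/160), radius 1/1200; u3: center (-5/24, 1/24), radius 1/144; u4: center (-1/2, 0), radius 1/9

Only the slot chain above each u matters under gamma; compose those maps.
u4: after 1 affine step, its disk has center (-1/2, 0), radius 1/9
u3: after 2 affine steps, its disk has center (-5/24, 1/24), radius 1/144
u1: after 3 affine steps, its disk has center (-13/48, 7/160), radius 1/1080
u2: after 3 affine steps, its disk has center (-43/160, 7/160), radius 1/1200


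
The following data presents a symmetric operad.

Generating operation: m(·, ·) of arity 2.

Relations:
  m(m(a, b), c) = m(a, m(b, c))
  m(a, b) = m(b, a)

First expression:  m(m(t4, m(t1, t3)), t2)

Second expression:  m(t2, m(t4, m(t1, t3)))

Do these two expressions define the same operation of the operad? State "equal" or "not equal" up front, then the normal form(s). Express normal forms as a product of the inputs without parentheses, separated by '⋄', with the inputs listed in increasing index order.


equal; both compose to t1 ⋄ t2 ⋄ t3 ⋄ t4


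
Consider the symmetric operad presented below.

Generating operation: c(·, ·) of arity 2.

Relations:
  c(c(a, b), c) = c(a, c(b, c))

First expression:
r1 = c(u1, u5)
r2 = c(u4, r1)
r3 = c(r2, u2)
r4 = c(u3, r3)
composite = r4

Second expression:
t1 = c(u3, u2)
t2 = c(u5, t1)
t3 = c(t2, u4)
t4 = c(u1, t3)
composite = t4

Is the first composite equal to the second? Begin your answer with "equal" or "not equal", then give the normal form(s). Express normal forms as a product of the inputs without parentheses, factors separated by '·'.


Reducing the first expression gives u3 · u4 · u1 · u5 · u2
Reducing the second expression gives u1 · u5 · u3 · u2 · u4
No match — not equal.

not equal; first: u3 · u4 · u1 · u5 · u2; second: u1 · u5 · u3 · u2 · u4


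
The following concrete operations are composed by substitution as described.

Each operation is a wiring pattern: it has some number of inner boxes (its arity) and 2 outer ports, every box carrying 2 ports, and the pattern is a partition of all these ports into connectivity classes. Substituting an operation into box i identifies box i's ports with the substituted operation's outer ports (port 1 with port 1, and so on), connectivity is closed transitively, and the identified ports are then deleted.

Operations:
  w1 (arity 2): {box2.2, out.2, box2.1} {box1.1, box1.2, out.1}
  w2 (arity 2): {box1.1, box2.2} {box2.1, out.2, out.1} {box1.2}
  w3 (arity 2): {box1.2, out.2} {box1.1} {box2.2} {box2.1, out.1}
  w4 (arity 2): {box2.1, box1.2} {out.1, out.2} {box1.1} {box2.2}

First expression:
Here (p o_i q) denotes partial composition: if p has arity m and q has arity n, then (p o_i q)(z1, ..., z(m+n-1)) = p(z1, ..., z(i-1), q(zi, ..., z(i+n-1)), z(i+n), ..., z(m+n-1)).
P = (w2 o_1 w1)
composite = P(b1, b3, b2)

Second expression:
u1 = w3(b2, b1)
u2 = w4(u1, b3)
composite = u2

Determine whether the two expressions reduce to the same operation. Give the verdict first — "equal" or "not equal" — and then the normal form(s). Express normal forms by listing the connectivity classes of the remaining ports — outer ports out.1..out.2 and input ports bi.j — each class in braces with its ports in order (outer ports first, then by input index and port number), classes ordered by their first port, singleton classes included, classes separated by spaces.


not equal; first: {out.1, out.2, b2.1} {b1.1, b1.2, b2.2} {b3.1, b3.2}; second: {out.1, out.2} {b1.1} {b1.2} {b2.1} {b2.2, b3.1} {b3.2}

Reducing the first expression gives {out.1, out.2, b2.1} {b1.1, b1.2, b2.2} {b3.1, b3.2}
Reducing the second expression gives {out.1, out.2} {b1.1} {b1.2} {b2.1} {b2.2, b3.1} {b3.2}
The normal forms differ: not equal.


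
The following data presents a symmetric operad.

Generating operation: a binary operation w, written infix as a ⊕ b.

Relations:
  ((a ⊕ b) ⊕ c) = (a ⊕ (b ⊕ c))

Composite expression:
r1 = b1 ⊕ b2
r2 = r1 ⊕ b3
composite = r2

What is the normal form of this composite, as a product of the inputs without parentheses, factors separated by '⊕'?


The w-tree's shape is irrelevant; the b-reading-order decides.
(b1 ⊕ b2) flattens to b1 ⊕ b2
((b1 ⊕ b2) ⊕ b3) flattens to b1 ⊕ b2 ⊕ b3

b1 ⊕ b2 ⊕ b3


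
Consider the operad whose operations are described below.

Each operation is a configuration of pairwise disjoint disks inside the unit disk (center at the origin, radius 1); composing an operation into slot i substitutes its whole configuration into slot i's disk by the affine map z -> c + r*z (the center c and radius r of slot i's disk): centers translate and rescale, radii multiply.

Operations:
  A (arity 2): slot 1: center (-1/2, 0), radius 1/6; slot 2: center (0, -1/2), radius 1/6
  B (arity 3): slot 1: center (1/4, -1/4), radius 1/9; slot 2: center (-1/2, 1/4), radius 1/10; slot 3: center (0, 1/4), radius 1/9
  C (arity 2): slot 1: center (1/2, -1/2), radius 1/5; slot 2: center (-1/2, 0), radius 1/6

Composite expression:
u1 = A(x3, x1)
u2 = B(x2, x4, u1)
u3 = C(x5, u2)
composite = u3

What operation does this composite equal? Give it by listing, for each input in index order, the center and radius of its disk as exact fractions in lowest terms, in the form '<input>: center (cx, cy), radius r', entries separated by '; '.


x1: center (-1/2, 7/216), radius 1/324; x2: center (-11/24, -1/24), radius 1/54; x3: center (-55/108, 1/24), radius 1/324; x4: center (-7/12, 1/24), radius 1/60; x5: center (1/2, -1/2), radius 1/5

Follow each x-input down from C: c' goes to c + r*c', radius to r*r'.
x5 passes through 1 substitution, ending at center (1/2, -1/2), radius 1/5
x2 passes through 2 substitutions, ending at center (-11/24, -1/24), radius 1/54
x4 passes through 2 substitutions, ending at center (-7/12, 1/24), radius 1/60
x3 passes through 3 substitutions, ending at center (-55/108, 1/24), radius 1/324
x1 passes through 3 substitutions, ending at center (-1/2, 7/216), radius 1/324


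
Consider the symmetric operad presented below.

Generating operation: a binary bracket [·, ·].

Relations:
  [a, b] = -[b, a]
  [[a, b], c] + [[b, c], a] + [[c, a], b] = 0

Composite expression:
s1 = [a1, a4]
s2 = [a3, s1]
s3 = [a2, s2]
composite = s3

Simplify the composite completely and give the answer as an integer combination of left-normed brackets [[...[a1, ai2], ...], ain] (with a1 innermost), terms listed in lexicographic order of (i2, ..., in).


[[[a1, a4], a3], a2]


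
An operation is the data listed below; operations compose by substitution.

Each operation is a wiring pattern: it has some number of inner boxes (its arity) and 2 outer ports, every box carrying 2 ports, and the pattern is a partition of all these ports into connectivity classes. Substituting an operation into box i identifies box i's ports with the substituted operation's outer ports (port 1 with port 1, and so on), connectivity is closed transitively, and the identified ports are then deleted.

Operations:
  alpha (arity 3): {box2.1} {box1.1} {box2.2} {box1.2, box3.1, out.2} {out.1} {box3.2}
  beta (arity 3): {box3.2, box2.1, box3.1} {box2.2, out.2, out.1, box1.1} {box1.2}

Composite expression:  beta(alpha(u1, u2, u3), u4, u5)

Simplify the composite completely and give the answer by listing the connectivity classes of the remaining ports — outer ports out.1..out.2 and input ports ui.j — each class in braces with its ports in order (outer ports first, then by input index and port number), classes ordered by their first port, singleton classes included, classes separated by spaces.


After gluing at beta, chains via deleted ports link the u-ports.
alpha over (u1, u2, u3) gives {out.1} {out.2, u1.2, u3.1} {u1.1} {u2.1} {u2.2} {u3.2}, out.j being that stage's outer ports
beta over (u1, u2, u3, u4, u5) gives {out.1, out.2, u4.2} {u1.1} {u1.2, u3.1} {u2.1} {u2.2} {u3.2} {u4.1, u5.1, u5.2}, out.j being that stage's outer ports

{out.1, out.2, u4.2} {u1.1} {u1.2, u3.1} {u2.1} {u2.2} {u3.2} {u4.1, u5.1, u5.2}


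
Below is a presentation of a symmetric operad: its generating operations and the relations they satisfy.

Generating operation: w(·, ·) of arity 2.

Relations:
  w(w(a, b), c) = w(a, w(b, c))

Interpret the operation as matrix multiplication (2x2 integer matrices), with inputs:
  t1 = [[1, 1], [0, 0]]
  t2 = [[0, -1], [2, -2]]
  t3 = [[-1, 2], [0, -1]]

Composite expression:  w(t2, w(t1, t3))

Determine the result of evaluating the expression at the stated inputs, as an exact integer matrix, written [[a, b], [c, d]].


[[0, 0], [-2, 2]]


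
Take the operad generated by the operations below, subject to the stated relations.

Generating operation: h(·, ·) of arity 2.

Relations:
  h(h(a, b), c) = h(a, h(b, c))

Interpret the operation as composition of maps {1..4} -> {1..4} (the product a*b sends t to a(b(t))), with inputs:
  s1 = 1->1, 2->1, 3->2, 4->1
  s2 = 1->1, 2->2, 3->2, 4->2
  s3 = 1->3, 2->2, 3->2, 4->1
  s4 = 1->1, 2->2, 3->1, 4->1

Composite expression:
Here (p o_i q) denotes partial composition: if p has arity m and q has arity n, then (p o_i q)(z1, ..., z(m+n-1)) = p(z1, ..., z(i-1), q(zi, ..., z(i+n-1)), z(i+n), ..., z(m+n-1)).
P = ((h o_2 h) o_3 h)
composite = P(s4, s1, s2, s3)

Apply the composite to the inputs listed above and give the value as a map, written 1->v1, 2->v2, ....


1->1, 2->1, 3->1, 4->1


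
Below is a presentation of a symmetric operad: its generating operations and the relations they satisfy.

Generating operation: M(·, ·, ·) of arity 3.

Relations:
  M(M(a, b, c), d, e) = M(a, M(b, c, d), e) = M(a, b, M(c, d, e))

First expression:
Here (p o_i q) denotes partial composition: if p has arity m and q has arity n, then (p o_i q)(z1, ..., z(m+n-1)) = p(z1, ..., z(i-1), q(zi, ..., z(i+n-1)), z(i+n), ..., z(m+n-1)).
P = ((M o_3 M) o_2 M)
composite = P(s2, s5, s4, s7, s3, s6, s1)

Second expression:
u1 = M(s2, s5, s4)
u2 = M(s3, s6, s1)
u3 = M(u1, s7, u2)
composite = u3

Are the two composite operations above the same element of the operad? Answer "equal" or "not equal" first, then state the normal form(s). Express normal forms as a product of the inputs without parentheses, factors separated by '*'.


equal — both sides give s2 * s5 * s4 * s7 * s3 * s6 * s1

The first composite normalizes to s2 * s5 * s4 * s7 * s3 * s6 * s1
The second composite normalizes to s2 * s5 * s4 * s7 * s3 * s6 * s1
Same normal form: equal.


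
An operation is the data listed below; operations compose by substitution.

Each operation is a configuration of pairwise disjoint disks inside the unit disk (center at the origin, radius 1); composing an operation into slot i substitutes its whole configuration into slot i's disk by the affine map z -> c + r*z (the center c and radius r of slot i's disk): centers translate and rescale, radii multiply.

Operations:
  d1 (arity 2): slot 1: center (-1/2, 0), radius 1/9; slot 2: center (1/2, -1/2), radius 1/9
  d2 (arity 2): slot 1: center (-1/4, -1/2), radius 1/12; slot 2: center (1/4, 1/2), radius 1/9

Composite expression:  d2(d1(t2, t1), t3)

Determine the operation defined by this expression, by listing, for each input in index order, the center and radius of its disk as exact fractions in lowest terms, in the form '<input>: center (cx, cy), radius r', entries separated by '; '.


t1: center (-5/24, -13/24), radius 1/108; t2: center (-7/24, -1/2), radius 1/108; t3: center (1/4, 1/2), radius 1/9

Nesting under d2 composes maps z -> c + r*z down each t-path.
t2 passes through 2 substitutions, ending at center (-7/24, -1/2), radius 1/108
t1 passes through 2 substitutions, ending at center (-5/24, -13/24), radius 1/108
t3 passes through 1 substitution, ending at center (1/4, 1/2), radius 1/9


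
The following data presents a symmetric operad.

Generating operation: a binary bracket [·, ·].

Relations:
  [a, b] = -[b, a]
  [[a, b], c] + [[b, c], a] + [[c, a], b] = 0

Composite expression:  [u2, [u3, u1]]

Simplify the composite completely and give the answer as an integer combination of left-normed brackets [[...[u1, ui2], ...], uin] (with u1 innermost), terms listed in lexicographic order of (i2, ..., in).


[[u1, u3], u2]


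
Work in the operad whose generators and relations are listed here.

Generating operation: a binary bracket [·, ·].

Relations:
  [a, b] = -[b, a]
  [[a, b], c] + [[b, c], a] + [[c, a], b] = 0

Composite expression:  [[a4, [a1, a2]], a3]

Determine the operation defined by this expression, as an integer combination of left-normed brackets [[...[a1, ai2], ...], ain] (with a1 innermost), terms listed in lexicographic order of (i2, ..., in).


-[[[a1, a2], a4], a3]

Skip Jacobi rewriting: expand, keep a1-initial words, read off terms.
Composite bracket: [[a4, [a1, a2]], a3]
Expanding via [a, b] = ab - ba: 8 signed words (2^3 = 8).
Coefficients come from the a1-initial words:
  from a1a2a4a3, sign -1: term -[[[a1, a2], a4], a3]


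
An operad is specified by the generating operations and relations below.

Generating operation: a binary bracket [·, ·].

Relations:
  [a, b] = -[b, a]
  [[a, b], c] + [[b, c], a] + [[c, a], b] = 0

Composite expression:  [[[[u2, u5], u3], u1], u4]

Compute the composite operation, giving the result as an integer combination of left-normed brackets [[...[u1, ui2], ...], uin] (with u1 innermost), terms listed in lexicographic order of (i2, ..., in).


-[[[[u1, u2], u5], u3], u4] + [[[[u1, u3], u2], u5], u4] - [[[[u1, u3], u5], u2], u4] + [[[[u1, u5], u2], u3], u4]

A multilinear Lie element is pinned by u1-initial words (u1 innermost).
Composite bracket: [[[[u2, u5], u3], u1], u4]
Under [a, b] = ab - ba we get 16 signed associative words (2^4 = 16).
Only words starting with u1 matter:
  word u1u2u5u3u4 has sign -1, contributing -[[[[u1, u2], u5], u3], u4]
  word u1u3u2u5u4 has sign +1, contributing +[[[[u1, u3], u2], u5], u4]
  word u1u3u5u2u4 has sign -1, contributing -[[[[u1, u3], u5], u2], u4]
  word u1u5u2u3u4 has sign +1, contributing +[[[[u1, u5], u2], u3], u4]


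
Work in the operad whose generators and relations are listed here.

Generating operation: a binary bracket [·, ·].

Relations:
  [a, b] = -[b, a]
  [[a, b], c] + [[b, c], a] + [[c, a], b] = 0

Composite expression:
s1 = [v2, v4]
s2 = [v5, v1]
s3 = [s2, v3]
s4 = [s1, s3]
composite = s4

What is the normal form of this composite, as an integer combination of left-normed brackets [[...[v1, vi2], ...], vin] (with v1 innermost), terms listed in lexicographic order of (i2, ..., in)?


[[[[v1, v5], v3], v2], v4] - [[[[v1, v5], v3], v4], v2]

In the tensor algebra, words opening v1 carry the v1-anchored form.
Composite bracket: [[v2, v4], [[v5, v1], v3]]
The bracket unfolds into 16 signed words via [a, b] = ab - ba (2^4 = 16).
Words beginning with v1 determine it all:
  word v1v5v3v2v4 has sign +1, contributing +[[[[v1, v5], v3], v2], v4]
  word v1v5v3v4v2 has sign -1, contributing -[[[[v1, v5], v3], v4], v2]


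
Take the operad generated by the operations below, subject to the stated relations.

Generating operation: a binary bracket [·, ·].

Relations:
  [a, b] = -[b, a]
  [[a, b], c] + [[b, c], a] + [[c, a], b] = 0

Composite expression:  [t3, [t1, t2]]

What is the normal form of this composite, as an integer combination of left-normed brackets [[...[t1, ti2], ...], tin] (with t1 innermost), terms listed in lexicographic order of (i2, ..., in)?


-[[t1, t2], t3]

Antisymmetry and Jacobi reduce to t1-anchored left-normed brackets.
Composite bracket: [t3, [t1, t2]]
Full expansion: 4 signed words from ab - ba (2^2 = 4).
Words beginning with t1 determine it all:
  t1t2t3 appears with sign -1, giving the term -[[t1, t2], t3]


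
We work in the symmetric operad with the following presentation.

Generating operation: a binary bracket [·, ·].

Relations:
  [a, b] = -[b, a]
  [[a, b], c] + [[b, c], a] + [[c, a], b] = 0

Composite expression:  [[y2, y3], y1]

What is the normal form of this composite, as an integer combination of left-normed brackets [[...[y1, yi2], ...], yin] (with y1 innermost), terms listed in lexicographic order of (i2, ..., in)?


-[[y1, y2], y3] + [[y1, y3], y2]


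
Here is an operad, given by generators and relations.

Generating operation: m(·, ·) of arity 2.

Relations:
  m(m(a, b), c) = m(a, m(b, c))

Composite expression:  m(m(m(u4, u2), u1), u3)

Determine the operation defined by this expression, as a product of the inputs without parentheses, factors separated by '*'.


u4 * u2 * u1 * u3


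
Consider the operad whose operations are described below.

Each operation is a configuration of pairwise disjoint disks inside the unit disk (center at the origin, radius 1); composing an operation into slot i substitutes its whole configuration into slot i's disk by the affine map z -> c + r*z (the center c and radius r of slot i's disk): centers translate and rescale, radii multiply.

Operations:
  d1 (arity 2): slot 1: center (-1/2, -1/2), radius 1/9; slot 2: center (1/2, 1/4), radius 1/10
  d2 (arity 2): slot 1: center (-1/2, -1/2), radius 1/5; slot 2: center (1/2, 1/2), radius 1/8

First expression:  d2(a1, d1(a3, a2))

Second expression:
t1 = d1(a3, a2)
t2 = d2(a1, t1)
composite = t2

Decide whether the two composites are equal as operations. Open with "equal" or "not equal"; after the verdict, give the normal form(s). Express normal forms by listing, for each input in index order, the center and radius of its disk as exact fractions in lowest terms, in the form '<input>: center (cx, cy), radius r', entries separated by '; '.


equal — both sides give a1: center (-1/2, -1/2), radius 1/5; a2: center (9/16, 17/32), radius 1/80; a3: center (7/16, 7/16), radius 1/72

In normal form, the first expression is a1: center (-1/2, -1/2), radius 1/5; a2: center (9/16, 17/32), radius 1/80; a3: center (7/16, 7/16), radius 1/72
In normal form, the second expression is a1: center (-1/2, -1/2), radius 1/5; a2: center (9/16, 17/32), radius 1/80; a3: center (7/16, 7/16), radius 1/72
The normal forms match — equal.


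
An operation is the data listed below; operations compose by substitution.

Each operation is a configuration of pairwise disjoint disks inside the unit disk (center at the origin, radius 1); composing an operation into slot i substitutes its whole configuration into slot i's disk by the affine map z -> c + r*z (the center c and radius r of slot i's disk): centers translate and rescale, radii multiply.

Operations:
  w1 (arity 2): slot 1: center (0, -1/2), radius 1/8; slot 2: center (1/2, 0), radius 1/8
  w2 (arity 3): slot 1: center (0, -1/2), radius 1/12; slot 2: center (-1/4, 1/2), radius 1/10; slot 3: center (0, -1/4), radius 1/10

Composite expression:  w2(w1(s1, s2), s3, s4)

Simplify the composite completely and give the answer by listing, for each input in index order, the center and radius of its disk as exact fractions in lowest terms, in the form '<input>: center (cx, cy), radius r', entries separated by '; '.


s1: center (0, -13/24), radius 1/96; s2: center (1/24, -1/2), radius 1/96; s3: center (-1/4, 1/2), radius 1/10; s4: center (0, -1/4), radius 1/10

Nesting under w2 composes maps z -> c + r*z down each s-path.
input s1: applying the 2 nested substitutions gives center (0, -13/24), radius 1/96
input s2: applying the 2 nested substitutions gives center (1/24, -1/2), radius 1/96
input s3: applying the 1 nested substitution gives center (-1/4, 1/2), radius 1/10
input s4: applying the 1 nested substitution gives center (0, -1/4), radius 1/10


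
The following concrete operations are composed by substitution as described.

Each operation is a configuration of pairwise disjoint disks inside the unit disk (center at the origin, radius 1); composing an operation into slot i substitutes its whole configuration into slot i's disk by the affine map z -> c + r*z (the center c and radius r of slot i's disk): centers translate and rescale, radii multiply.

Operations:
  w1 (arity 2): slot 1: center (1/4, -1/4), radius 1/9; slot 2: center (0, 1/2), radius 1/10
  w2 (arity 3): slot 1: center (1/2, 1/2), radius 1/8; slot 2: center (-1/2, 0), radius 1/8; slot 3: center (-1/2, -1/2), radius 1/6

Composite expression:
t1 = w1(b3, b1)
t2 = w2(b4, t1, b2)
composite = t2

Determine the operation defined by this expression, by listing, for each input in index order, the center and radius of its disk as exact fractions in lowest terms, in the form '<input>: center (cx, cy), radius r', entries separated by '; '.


Affine substitution under w2: radii multiply and b-centers shift.
b4 passes through 1 substitution, ending at center (1/2, 1/2), radius 1/8
b3 passes through 2 substitutions, ending at center (-15/32, -1/32), radius 1/72
b1 passes through 2 substitutions, ending at center (-1/2, 1/16), radius 1/80
b2 passes through 1 substitution, ending at center (-1/2, -1/2), radius 1/6

b1: center (-1/2, 1/16), radius 1/80; b2: center (-1/2, -1/2), radius 1/6; b3: center (-15/32, -1/32), radius 1/72; b4: center (1/2, 1/2), radius 1/8


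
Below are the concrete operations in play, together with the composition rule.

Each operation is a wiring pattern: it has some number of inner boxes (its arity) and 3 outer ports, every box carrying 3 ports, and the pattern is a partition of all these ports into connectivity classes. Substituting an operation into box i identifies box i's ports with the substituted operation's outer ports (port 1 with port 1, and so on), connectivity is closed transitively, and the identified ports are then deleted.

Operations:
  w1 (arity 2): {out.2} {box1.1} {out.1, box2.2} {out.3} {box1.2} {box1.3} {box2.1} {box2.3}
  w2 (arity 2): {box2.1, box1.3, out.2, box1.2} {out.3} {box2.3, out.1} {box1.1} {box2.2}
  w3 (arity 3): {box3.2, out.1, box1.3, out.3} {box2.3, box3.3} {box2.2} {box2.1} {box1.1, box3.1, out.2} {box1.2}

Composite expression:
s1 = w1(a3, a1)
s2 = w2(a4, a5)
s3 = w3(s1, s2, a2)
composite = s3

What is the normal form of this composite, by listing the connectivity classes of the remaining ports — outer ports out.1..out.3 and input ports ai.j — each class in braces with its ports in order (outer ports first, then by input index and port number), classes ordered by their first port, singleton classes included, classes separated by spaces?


{out.1, out.3, a2.2} {out.2, a1.2, a2.1} {a1.1} {a1.3} {a2.3} {a3.1} {a3.2} {a3.3} {a4.1} {a4.2, a4.3, a5.1} {a5.2} {a5.3}

After gluing at w3, chains via deleted ports link the a-ports.
w1 over (a3, a1) gives {out.1, a1.2} {out.2} {out.3} {a1.1} {a1.3} {a3.1} {a3.2} {a3.3}, out.j being that stage's outer ports
w2 over (a4, a5) gives {out.1, a5.3} {out.2, a4.2, a4.3, a5.1} {out.3} {a4.1} {a5.2}, out.j being that stage's outer ports
w3 over (a3, a1, a4, a5, a2) gives {out.1, out.3, a2.2} {out.2, a1.2, a2.1} {a1.1} {a1.3} {a2.3} {a3.1} {a3.2} {a3.3} {a4.1} {a4.2, a4.3, a5.1} {a5.2} {a5.3}, out.j being that stage's outer ports


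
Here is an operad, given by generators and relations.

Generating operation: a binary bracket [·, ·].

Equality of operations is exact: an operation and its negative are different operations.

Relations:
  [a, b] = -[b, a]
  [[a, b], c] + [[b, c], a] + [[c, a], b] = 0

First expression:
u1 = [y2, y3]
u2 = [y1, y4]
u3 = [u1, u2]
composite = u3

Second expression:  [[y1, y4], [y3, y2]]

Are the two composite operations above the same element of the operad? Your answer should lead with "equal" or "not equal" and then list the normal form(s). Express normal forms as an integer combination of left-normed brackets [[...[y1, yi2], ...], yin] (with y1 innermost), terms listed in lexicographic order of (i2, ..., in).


equal: each reduces to -[[[y1, y4], y2], y3] + [[[y1, y4], y3], y2]


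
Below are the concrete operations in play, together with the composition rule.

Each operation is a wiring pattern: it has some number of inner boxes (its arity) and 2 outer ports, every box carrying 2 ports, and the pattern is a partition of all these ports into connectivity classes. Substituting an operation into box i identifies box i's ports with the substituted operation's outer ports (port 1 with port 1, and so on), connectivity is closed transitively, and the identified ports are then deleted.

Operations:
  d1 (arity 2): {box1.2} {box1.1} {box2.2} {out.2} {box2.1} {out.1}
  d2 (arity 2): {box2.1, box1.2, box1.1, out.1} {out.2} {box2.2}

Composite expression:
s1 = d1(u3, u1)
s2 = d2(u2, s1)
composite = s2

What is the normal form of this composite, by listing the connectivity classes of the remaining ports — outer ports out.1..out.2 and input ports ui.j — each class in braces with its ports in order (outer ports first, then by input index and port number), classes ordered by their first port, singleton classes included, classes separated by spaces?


Substituting into d2 glues patterns; closure does the rest.
through d1, on inputs (u3, u1): {out.1} {out.2} {u1.1} {u1.2} {u3.1} {u3.2} (out.j = stage outer ports)
through d2, on inputs (u2, u3, u1): {out.1, u2.1, u2.2} {out.2} {u1.1} {u1.2} {u3.1} {u3.2} (out.j = stage outer ports)

{out.1, u2.1, u2.2} {out.2} {u1.1} {u1.2} {u3.1} {u3.2}
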